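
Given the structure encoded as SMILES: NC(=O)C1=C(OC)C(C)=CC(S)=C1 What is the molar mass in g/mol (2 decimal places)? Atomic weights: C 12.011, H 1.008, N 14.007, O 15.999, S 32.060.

First, the molecular formula is C9H11NO2S (counting implicit H from valence).
  C: 9 × 12.011 = 108.099
  H: 11 × 1.008 = 11.088
  N: 1 × 14.007 = 14.007
  O: 2 × 15.999 = 31.998
  S: 1 × 32.060 = 32.060
Sum: 9×12.011 + 11×1.008 + 1×14.007 + 2×15.999 + 1×32.060 = 197.252 → 197.25 g/mol.

197.25 g/mol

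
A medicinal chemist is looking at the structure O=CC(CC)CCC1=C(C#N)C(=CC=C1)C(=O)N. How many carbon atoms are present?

14

Count every carbon token in the SMILES (each C, including those in ring-closure positions and inside branches).
Carbon count: 14.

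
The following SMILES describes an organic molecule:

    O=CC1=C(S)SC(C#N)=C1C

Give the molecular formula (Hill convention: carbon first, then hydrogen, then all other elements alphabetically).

Walk through each heavy atom and fill implicit hydrogens from standard valence (C 4, N 3, O 2, S 2, halogen 1):
  atom 1: O, bond orders sum to 2 (valence 2) → 0 H
  atom 2: C, bond orders sum to 3 (valence 4) → 1 H
  atom 3: C, bond orders sum to 4 (valence 4) → 0 H
  atom 4: C, bond orders sum to 4 (valence 4) → 0 H
  atom 5: S, bond orders sum to 1 (valence 2) → 1 H
  atom 6: S, bond orders sum to 2 (valence 2) → 0 H
  atom 7: C, bond orders sum to 4 (valence 4) → 0 H
  atom 8: C, bond orders sum to 4 (valence 4) → 0 H
  atom 9: N, bond orders sum to 3 (valence 3) → 0 H
  atom 10: C, bond orders sum to 4 (valence 4) → 0 H
  atom 11: C, bond orders sum to 1 (valence 4) → 3 H
Totals → C:7, H:5, N:1, O:1, S:2.

C7H5NOS2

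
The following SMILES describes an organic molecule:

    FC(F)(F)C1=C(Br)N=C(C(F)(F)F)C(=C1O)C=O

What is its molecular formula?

Walk through each heavy atom and fill implicit hydrogens from standard valence (C 4, N 3, O 2, S 2, halogen 1):
  atom 1: F (halogen, monovalent) → 0 H
  atom 2: C, bond orders sum to 4 (valence 4) → 0 H
  atom 3: F (halogen, monovalent) → 0 H
  atom 4: F (halogen, monovalent) → 0 H
  atom 5: C, bond orders sum to 4 (valence 4) → 0 H
  atom 6: C, bond orders sum to 4 (valence 4) → 0 H
  atom 7: Br (halogen, monovalent) → 0 H
  atom 8: N, bond orders sum to 3 (valence 3) → 0 H
  atom 9: C, bond orders sum to 4 (valence 4) → 0 H
  atom 10: C, bond orders sum to 4 (valence 4) → 0 H
  atom 11: F (halogen, monovalent) → 0 H
  atom 12: F (halogen, monovalent) → 0 H
  atom 13: F (halogen, monovalent) → 0 H
  atom 14: C, bond orders sum to 4 (valence 4) → 0 H
  atom 15: C, bond orders sum to 4 (valence 4) → 0 H
  atom 16: O, bond orders sum to 1 (valence 2) → 1 H
  atom 17: C, bond orders sum to 3 (valence 4) → 1 H
  atom 18: O, bond orders sum to 2 (valence 2) → 0 H
Totals → C:8, H:2, Br:1, F:6, N:1, O:2.
In Hill order: C8H2BrF6NO2.

C8H2BrF6NO2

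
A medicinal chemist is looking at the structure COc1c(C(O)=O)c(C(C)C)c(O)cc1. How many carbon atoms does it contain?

Count every carbon token in the SMILES (each C, including those in ring-closure positions and inside branches).
Carbon count: 11.

11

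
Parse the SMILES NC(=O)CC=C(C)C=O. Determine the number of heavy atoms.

9

Every atom symbol written in the SMILES (organic subset) is one heavy atom; implicit H are not written.
Heavy atoms by element → C:6, N:1, O:2.
Total: 9.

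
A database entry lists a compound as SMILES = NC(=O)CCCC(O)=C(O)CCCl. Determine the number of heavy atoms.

Every atom symbol written in the SMILES (organic subset) is one heavy atom; implicit H are not written.
Heavy atoms by element → C:8, Cl:1, N:1, O:3.
Total: 13.

13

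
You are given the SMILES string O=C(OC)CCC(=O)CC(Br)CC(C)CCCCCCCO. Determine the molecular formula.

Walk through each heavy atom and fill implicit hydrogens from standard valence (C 4, N 3, O 2, S 2, halogen 1):
  atom 1: O, bond orders sum to 2 (valence 2) → 0 H
  atom 2: C, bond orders sum to 4 (valence 4) → 0 H
  atom 3: O, bond orders sum to 2 (valence 2) → 0 H
  atom 4: C, bond orders sum to 1 (valence 4) → 3 H
  atom 5: C, bond orders sum to 2 (valence 4) → 2 H
  atom 6: C, bond orders sum to 2 (valence 4) → 2 H
  atom 7: C, bond orders sum to 4 (valence 4) → 0 H
  atom 8: O, bond orders sum to 2 (valence 2) → 0 H
  atom 9: C, bond orders sum to 2 (valence 4) → 2 H
  atom 10: C, bond orders sum to 3 (valence 4) → 1 H
  atom 11: Br (halogen, monovalent) → 0 H
  atom 12: C, bond orders sum to 2 (valence 4) → 2 H
  atom 13: C, bond orders sum to 3 (valence 4) → 1 H
  atom 14: C, bond orders sum to 1 (valence 4) → 3 H
  atom 15: C, bond orders sum to 2 (valence 4) → 2 H
  atom 16: C, bond orders sum to 2 (valence 4) → 2 H
  atom 17: C, bond orders sum to 2 (valence 4) → 2 H
  atom 18: C, bond orders sum to 2 (valence 4) → 2 H
  atom 19: C, bond orders sum to 2 (valence 4) → 2 H
  atom 20: C, bond orders sum to 2 (valence 4) → 2 H
  atom 21: C, bond orders sum to 2 (valence 4) → 2 H
  atom 22: O, bond orders sum to 1 (valence 2) → 1 H
Totals → C:17, H:31, Br:1, O:4.

C17H31BrO4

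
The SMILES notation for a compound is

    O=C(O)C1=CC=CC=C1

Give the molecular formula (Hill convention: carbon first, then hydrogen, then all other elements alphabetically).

Walk through each heavy atom and fill implicit hydrogens from standard valence (C 4, N 3, O 2, S 2, halogen 1):
  atom 1: O, bond orders sum to 2 (valence 2) → 0 H
  atom 2: C, bond orders sum to 4 (valence 4) → 0 H
  atom 3: O, bond orders sum to 1 (valence 2) → 1 H
  atom 4: C, bond orders sum to 4 (valence 4) → 0 H
  atom 5: C, bond orders sum to 3 (valence 4) → 1 H
  atom 6: C, bond orders sum to 3 (valence 4) → 1 H
  atom 7: C, bond orders sum to 3 (valence 4) → 1 H
  atom 8: C, bond orders sum to 3 (valence 4) → 1 H
  atom 9: C, bond orders sum to 3 (valence 4) → 1 H
Totals → C:7, H:6, O:2.

C7H6O2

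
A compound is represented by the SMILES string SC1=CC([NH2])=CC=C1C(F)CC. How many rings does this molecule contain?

1

In SMILES, each pair of matching ring-closure digits denotes one ring-closing bond; the number of such bonds equals the number of independent rings.
Ring-closure bonds here: 1.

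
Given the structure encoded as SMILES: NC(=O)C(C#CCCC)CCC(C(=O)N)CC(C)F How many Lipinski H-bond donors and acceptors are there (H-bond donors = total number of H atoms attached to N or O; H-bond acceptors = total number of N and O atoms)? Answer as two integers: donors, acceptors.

4, 4

Donors: find every N or O and count the H atoms it carries.
  atom 1 (N): bond orders sum to 1 → 2 H
  atom 3 (O): bond orders sum to 2 → 0 H
  atom 14 (O): bond orders sum to 2 → 0 H
  atom 15 (N): bond orders sum to 1 → 2 H
Lipinski HBD = 4.
Acceptors: N atoms = 2, O atoms = 2 → HBA = 4.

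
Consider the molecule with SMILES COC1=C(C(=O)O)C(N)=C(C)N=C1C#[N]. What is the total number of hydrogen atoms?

9

Walk through each heavy atom and fill implicit hydrogens from standard valence (C 4, N 3, O 2, S 2, halogen 1):
  atom 1: C, bond orders sum to 1 (valence 4) → 3 H
  atom 2: O, bond orders sum to 2 (valence 2) → 0 H
  atom 3: C, bond orders sum to 4 (valence 4) → 0 H
  atom 4: C, bond orders sum to 4 (valence 4) → 0 H
  atom 5: C, bond orders sum to 4 (valence 4) → 0 H
  atom 6: O, bond orders sum to 2 (valence 2) → 0 H
  atom 7: O, bond orders sum to 1 (valence 2) → 1 H
  atom 8: C, bond orders sum to 4 (valence 4) → 0 H
  atom 9: N, bond orders sum to 1 (valence 3) → 2 H
  atom 10: C, bond orders sum to 4 (valence 4) → 0 H
  atom 11: C, bond orders sum to 1 (valence 4) → 3 H
  atom 12: N, bond orders sum to 3 (valence 3) → 0 H
  atom 13: C, bond orders sum to 4 (valence 4) → 0 H
  atom 14: C, bond orders sum to 4 (valence 4) → 0 H
  atom 15: N with explicit H count 0
Total hydrogens: 9.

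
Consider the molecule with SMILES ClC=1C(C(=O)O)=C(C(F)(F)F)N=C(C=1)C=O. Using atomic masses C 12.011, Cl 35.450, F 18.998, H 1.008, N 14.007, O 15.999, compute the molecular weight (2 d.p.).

253.56 g/mol

First, the molecular formula is C8H3ClF3NO3 (counting implicit H from valence).
  C: 8 × 12.011 = 96.088
  Cl: 1 × 35.450 = 35.450
  F: 3 × 18.998 = 56.994
  H: 3 × 1.008 = 3.024
  N: 1 × 14.007 = 14.007
  O: 3 × 15.999 = 47.997
Sum: 8×12.011 + 1×35.450 + 3×18.998 + 3×1.008 + 1×14.007 + 3×15.999 = 253.560 → 253.56 g/mol.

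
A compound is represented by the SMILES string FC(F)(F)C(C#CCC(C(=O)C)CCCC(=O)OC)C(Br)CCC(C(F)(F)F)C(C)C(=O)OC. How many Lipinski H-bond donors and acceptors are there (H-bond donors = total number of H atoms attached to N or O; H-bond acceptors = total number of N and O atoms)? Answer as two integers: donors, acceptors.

Donors: find every N or O and count the H atoms it carries.
  atom 11 (O): bond orders sum to 2 → 0 H
  atom 17 (O): bond orders sum to 2 → 0 H
  atom 18 (O): bond orders sum to 2 → 0 H
  atom 32 (O): bond orders sum to 2 → 0 H
  atom 33 (O): bond orders sum to 2 → 0 H
Lipinski HBD = 0.
Acceptors: N atoms = 0, O atoms = 5 → HBA = 5.

0, 5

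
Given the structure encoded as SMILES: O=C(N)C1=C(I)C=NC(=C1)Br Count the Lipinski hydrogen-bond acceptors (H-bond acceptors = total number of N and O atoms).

3

N atoms: 2; O atoms: 1.
Lipinski HBA = 2 + 1 = 3.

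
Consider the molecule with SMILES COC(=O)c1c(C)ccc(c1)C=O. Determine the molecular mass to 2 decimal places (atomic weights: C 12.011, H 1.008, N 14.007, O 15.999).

178.19 g/mol

First, the molecular formula is C10H10O3 (counting implicit H from valence).
  C: 10 × 12.011 = 120.110
  H: 10 × 1.008 = 10.080
  O: 3 × 15.999 = 47.997
Sum: 10×12.011 + 10×1.008 + 3×15.999 = 178.187 → 178.19 g/mol.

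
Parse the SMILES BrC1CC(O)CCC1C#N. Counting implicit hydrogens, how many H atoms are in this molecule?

Walk through each heavy atom and fill implicit hydrogens from standard valence (C 4, N 3, O 2, S 2, halogen 1):
  atom 1: Br (halogen, monovalent) → 0 H
  atom 2: C, bond orders sum to 3 (valence 4) → 1 H
  atom 3: C, bond orders sum to 2 (valence 4) → 2 H
  atom 4: C, bond orders sum to 3 (valence 4) → 1 H
  atom 5: O, bond orders sum to 1 (valence 2) → 1 H
  atom 6: C, bond orders sum to 2 (valence 4) → 2 H
  atom 7: C, bond orders sum to 2 (valence 4) → 2 H
  atom 8: C, bond orders sum to 3 (valence 4) → 1 H
  atom 9: C, bond orders sum to 4 (valence 4) → 0 H
  atom 10: N, bond orders sum to 3 (valence 3) → 0 H
Total hydrogens: 10.

10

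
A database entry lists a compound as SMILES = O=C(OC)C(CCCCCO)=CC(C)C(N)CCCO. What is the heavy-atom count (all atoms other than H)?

20

Every atom symbol written in the SMILES (organic subset) is one heavy atom; implicit H are not written.
Heavy atoms by element → C:15, N:1, O:4.
Total: 20.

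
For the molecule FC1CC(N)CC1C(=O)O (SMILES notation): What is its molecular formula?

Walk through each heavy atom and fill implicit hydrogens from standard valence (C 4, N 3, O 2, S 2, halogen 1):
  atom 1: F (halogen, monovalent) → 0 H
  atom 2: C, bond orders sum to 3 (valence 4) → 1 H
  atom 3: C, bond orders sum to 2 (valence 4) → 2 H
  atom 4: C, bond orders sum to 3 (valence 4) → 1 H
  atom 5: N, bond orders sum to 1 (valence 3) → 2 H
  atom 6: C, bond orders sum to 2 (valence 4) → 2 H
  atom 7: C, bond orders sum to 3 (valence 4) → 1 H
  atom 8: C, bond orders sum to 4 (valence 4) → 0 H
  atom 9: O, bond orders sum to 2 (valence 2) → 0 H
  atom 10: O, bond orders sum to 1 (valence 2) → 1 H
Totals → C:6, H:10, F:1, N:1, O:2.
In Hill order: C6H10FNO2.

C6H10FNO2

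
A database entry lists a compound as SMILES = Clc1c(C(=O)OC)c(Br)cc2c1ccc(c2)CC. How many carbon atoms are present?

14

Count every carbon token in the SMILES (each C, including those in ring-closure positions and inside branches).
Carbon count: 14.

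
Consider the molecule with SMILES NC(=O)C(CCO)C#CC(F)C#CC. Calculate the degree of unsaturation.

Molecular formula: C10H12FNO2.
DoU = (2C + 2 + N − H − X) / 2, where X is the halogen count and O/S are ignored.
    = (2·10 + 2 + 1 − 12 − 1) / 2 = 10 / 2 = 5.

5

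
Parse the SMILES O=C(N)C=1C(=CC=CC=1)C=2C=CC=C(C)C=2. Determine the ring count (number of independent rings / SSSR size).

In SMILES, each pair of matching ring-closure digits denotes one ring-closing bond; the number of such bonds equals the number of independent rings.
Ring-closure bonds here: 2.

2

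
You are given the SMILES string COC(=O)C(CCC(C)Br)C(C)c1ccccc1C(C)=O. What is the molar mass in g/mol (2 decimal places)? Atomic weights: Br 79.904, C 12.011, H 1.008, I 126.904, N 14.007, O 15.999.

First, the molecular formula is C17H23BrO3 (counting implicit H from valence).
  Br: 1 × 79.904 = 79.904
  C: 17 × 12.011 = 204.187
  H: 23 × 1.008 = 23.184
  O: 3 × 15.999 = 47.997
Sum: 1×79.904 + 17×12.011 + 23×1.008 + 3×15.999 = 355.272 → 355.27 g/mol.

355.27 g/mol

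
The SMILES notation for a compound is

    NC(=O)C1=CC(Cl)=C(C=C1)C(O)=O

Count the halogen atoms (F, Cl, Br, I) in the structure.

1

Halogen atoms appear at heavy-atom position 7 (1×Cl).
Other groups present: 1 amide, 1 carboxylic acid.
Halogen count: 1.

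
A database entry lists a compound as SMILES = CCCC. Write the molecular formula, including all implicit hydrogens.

C4H10

Walk through each heavy atom and fill implicit hydrogens from standard valence (C 4, N 3, O 2, S 2, halogen 1):
  atom 1: C, bond orders sum to 1 (valence 4) → 3 H
  atom 2: C, bond orders sum to 2 (valence 4) → 2 H
  atom 3: C, bond orders sum to 2 (valence 4) → 2 H
  atom 4: C, bond orders sum to 1 (valence 4) → 3 H
Totals → C:4, H:10.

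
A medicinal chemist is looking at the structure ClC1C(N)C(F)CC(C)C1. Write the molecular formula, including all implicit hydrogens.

Walk through each heavy atom and fill implicit hydrogens from standard valence (C 4, N 3, O 2, S 2, halogen 1):
  atom 1: Cl (halogen, monovalent) → 0 H
  atom 2: C, bond orders sum to 3 (valence 4) → 1 H
  atom 3: C, bond orders sum to 3 (valence 4) → 1 H
  atom 4: N, bond orders sum to 1 (valence 3) → 2 H
  atom 5: C, bond orders sum to 3 (valence 4) → 1 H
  atom 6: F (halogen, monovalent) → 0 H
  atom 7: C, bond orders sum to 2 (valence 4) → 2 H
  atom 8: C, bond orders sum to 3 (valence 4) → 1 H
  atom 9: C, bond orders sum to 1 (valence 4) → 3 H
  atom 10: C, bond orders sum to 2 (valence 4) → 2 H
Totals → C:7, H:13, Cl:1, F:1, N:1.

C7H13ClFN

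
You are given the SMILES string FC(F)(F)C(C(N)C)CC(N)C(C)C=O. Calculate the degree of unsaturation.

Degree of unsaturation = (number of rings) + (number of π bonds).
Ring closures in the SMILES: 0.
π bonds: 1 double bond (each 1 DoU) → 1 DoU from unsaturation.
Total DoU = 0 + 1 = 1.

1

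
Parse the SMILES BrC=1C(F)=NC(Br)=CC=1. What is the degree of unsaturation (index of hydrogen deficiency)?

Molecular formula: C5H2Br2FN.
DoU = (2C + 2 + N − H − X) / 2, where X is the halogen count and O/S are ignored.
    = (2·5 + 2 + 1 − 2 − 3) / 2 = 8 / 2 = 4.

4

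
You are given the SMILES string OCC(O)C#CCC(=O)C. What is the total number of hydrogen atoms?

Walk through each heavy atom and fill implicit hydrogens from standard valence (C 4, N 3, O 2, S 2, halogen 1):
  atom 1: O, bond orders sum to 1 (valence 2) → 1 H
  atom 2: C, bond orders sum to 2 (valence 4) → 2 H
  atom 3: C, bond orders sum to 3 (valence 4) → 1 H
  atom 4: O, bond orders sum to 1 (valence 2) → 1 H
  atom 5: C, bond orders sum to 4 (valence 4) → 0 H
  atom 6: C, bond orders sum to 4 (valence 4) → 0 H
  atom 7: C, bond orders sum to 2 (valence 4) → 2 H
  atom 8: C, bond orders sum to 4 (valence 4) → 0 H
  atom 9: O, bond orders sum to 2 (valence 2) → 0 H
  atom 10: C, bond orders sum to 1 (valence 4) → 3 H
Total hydrogens: 10.

10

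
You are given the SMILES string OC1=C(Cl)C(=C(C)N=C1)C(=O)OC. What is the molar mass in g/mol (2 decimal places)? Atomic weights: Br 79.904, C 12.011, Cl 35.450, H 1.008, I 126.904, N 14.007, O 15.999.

First, the molecular formula is C8H8ClNO3 (counting implicit H from valence).
  C: 8 × 12.011 = 96.088
  Cl: 1 × 35.450 = 35.450
  H: 8 × 1.008 = 8.064
  N: 1 × 14.007 = 14.007
  O: 3 × 15.999 = 47.997
Sum: 8×12.011 + 1×35.450 + 8×1.008 + 1×14.007 + 3×15.999 = 201.606 → 201.61 g/mol.

201.61 g/mol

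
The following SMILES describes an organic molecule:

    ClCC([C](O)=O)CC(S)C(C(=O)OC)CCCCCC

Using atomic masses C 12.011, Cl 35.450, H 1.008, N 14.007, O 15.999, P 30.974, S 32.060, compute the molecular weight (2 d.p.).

First, the molecular formula is C14H25ClO4S (counting implicit H from valence).
  C: 14 × 12.011 = 168.154
  Cl: 1 × 35.450 = 35.450
  H: 25 × 1.008 = 25.200
  O: 4 × 15.999 = 63.996
  S: 1 × 32.060 = 32.060
Sum: 14×12.011 + 1×35.450 + 25×1.008 + 4×15.999 + 1×32.060 = 324.860 → 324.86 g/mol.

324.86 g/mol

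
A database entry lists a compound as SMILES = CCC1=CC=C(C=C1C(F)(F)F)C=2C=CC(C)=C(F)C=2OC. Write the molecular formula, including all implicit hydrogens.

Walk through each heavy atom and fill implicit hydrogens from standard valence (C 4, N 3, O 2, S 2, halogen 1):
  atom 1: C, bond orders sum to 1 (valence 4) → 3 H
  atom 2: C, bond orders sum to 2 (valence 4) → 2 H
  atom 3: C, bond orders sum to 4 (valence 4) → 0 H
  atom 4: C, bond orders sum to 3 (valence 4) → 1 H
  atom 5: C, bond orders sum to 3 (valence 4) → 1 H
  atom 6: C, bond orders sum to 4 (valence 4) → 0 H
  atom 7: C, bond orders sum to 3 (valence 4) → 1 H
  atom 8: C, bond orders sum to 4 (valence 4) → 0 H
  atom 9: C, bond orders sum to 4 (valence 4) → 0 H
  atom 10: F (halogen, monovalent) → 0 H
  atom 11: F (halogen, monovalent) → 0 H
  atom 12: F (halogen, monovalent) → 0 H
  atom 13: C, bond orders sum to 4 (valence 4) → 0 H
  atom 14: C, bond orders sum to 3 (valence 4) → 1 H
  atom 15: C, bond orders sum to 3 (valence 4) → 1 H
  atom 16: C, bond orders sum to 4 (valence 4) → 0 H
  atom 17: C, bond orders sum to 1 (valence 4) → 3 H
  atom 18: C, bond orders sum to 4 (valence 4) → 0 H
  atom 19: F (halogen, monovalent) → 0 H
  atom 20: C, bond orders sum to 4 (valence 4) → 0 H
  atom 21: O, bond orders sum to 2 (valence 2) → 0 H
  atom 22: C, bond orders sum to 1 (valence 4) → 3 H
Totals → C:17, H:16, F:4, O:1.

C17H16F4O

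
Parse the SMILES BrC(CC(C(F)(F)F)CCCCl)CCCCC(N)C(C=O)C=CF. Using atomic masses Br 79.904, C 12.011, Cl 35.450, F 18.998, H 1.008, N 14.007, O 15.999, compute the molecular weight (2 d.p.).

First, the molecular formula is C16H25BrClF4NO (counting implicit H from valence).
  Br: 1 × 79.904 = 79.904
  C: 16 × 12.011 = 192.176
  Cl: 1 × 35.450 = 35.450
  F: 4 × 18.998 = 75.992
  H: 25 × 1.008 = 25.200
  N: 1 × 14.007 = 14.007
  O: 1 × 15.999 = 15.999
Sum: 1×79.904 + 16×12.011 + 1×35.450 + 4×18.998 + 25×1.008 + 1×14.007 + 1×15.999 = 438.728 → 438.73 g/mol.

438.73 g/mol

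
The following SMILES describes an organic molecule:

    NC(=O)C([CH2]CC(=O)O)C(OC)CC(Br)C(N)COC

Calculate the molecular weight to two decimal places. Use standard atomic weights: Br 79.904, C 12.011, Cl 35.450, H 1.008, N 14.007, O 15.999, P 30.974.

355.23 g/mol

First, the molecular formula is C12H23BrN2O5 (counting implicit H from valence).
  Br: 1 × 79.904 = 79.904
  C: 12 × 12.011 = 144.132
  H: 23 × 1.008 = 23.184
  N: 2 × 14.007 = 28.014
  O: 5 × 15.999 = 79.995
Sum: 1×79.904 + 12×12.011 + 23×1.008 + 2×14.007 + 5×15.999 = 355.229 → 355.23 g/mol.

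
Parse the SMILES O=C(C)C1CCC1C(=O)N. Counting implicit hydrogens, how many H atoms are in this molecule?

11

Walk through each heavy atom and fill implicit hydrogens from standard valence (C 4, N 3, O 2, S 2, halogen 1):
  atom 1: O, bond orders sum to 2 (valence 2) → 0 H
  atom 2: C, bond orders sum to 4 (valence 4) → 0 H
  atom 3: C, bond orders sum to 1 (valence 4) → 3 H
  atom 4: C, bond orders sum to 3 (valence 4) → 1 H
  atom 5: C, bond orders sum to 2 (valence 4) → 2 H
  atom 6: C, bond orders sum to 2 (valence 4) → 2 H
  atom 7: C, bond orders sum to 3 (valence 4) → 1 H
  atom 8: C, bond orders sum to 4 (valence 4) → 0 H
  atom 9: O, bond orders sum to 2 (valence 2) → 0 H
  atom 10: N, bond orders sum to 1 (valence 3) → 2 H
Total hydrogens: 11.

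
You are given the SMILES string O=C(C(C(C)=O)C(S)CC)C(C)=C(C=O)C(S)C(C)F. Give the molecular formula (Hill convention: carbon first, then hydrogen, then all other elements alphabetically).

C14H21FO3S2

Walk through each heavy atom and fill implicit hydrogens from standard valence (C 4, N 3, O 2, S 2, halogen 1):
  atom 1: O, bond orders sum to 2 (valence 2) → 0 H
  atom 2: C, bond orders sum to 4 (valence 4) → 0 H
  atom 3: C, bond orders sum to 3 (valence 4) → 1 H
  atom 4: C, bond orders sum to 4 (valence 4) → 0 H
  atom 5: C, bond orders sum to 1 (valence 4) → 3 H
  atom 6: O, bond orders sum to 2 (valence 2) → 0 H
  atom 7: C, bond orders sum to 3 (valence 4) → 1 H
  atom 8: S, bond orders sum to 1 (valence 2) → 1 H
  atom 9: C, bond orders sum to 2 (valence 4) → 2 H
  atom 10: C, bond orders sum to 1 (valence 4) → 3 H
  atom 11: C, bond orders sum to 4 (valence 4) → 0 H
  atom 12: C, bond orders sum to 1 (valence 4) → 3 H
  atom 13: C, bond orders sum to 4 (valence 4) → 0 H
  atom 14: C, bond orders sum to 3 (valence 4) → 1 H
  atom 15: O, bond orders sum to 2 (valence 2) → 0 H
  atom 16: C, bond orders sum to 3 (valence 4) → 1 H
  atom 17: S, bond orders sum to 1 (valence 2) → 1 H
  atom 18: C, bond orders sum to 3 (valence 4) → 1 H
  atom 19: C, bond orders sum to 1 (valence 4) → 3 H
  atom 20: F (halogen, monovalent) → 0 H
Totals → C:14, H:21, F:1, O:3, S:2.
In Hill order: C14H21FO3S2.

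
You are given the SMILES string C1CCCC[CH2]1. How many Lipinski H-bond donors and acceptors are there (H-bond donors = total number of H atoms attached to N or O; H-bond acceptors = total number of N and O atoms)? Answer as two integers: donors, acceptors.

Donors: find every N or O and count the H atoms it carries.
  (no N or O atoms present)
Lipinski HBD = 0.
Acceptors: N atoms = 0, O atoms = 0 → HBA = 0.

0, 0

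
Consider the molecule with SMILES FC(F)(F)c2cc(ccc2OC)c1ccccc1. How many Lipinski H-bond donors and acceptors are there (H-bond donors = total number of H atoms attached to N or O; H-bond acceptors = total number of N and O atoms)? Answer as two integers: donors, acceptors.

0, 1

Donors: find every N or O and count the H atoms it carries.
  atom 11 (O): bond orders sum to 2 → 0 H
Lipinski HBD = 0.
Acceptors: N atoms = 0, O atoms = 1 → HBA = 1.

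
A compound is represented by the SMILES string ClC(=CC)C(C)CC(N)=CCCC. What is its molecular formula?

C11H20ClN

Walk through each heavy atom and fill implicit hydrogens from standard valence (C 4, N 3, O 2, S 2, halogen 1):
  atom 1: Cl (halogen, monovalent) → 0 H
  atom 2: C, bond orders sum to 4 (valence 4) → 0 H
  atom 3: C, bond orders sum to 3 (valence 4) → 1 H
  atom 4: C, bond orders sum to 1 (valence 4) → 3 H
  atom 5: C, bond orders sum to 3 (valence 4) → 1 H
  atom 6: C, bond orders sum to 1 (valence 4) → 3 H
  atom 7: C, bond orders sum to 2 (valence 4) → 2 H
  atom 8: C, bond orders sum to 4 (valence 4) → 0 H
  atom 9: N, bond orders sum to 1 (valence 3) → 2 H
  atom 10: C, bond orders sum to 3 (valence 4) → 1 H
  atom 11: C, bond orders sum to 2 (valence 4) → 2 H
  atom 12: C, bond orders sum to 2 (valence 4) → 2 H
  atom 13: C, bond orders sum to 1 (valence 4) → 3 H
Totals → C:11, H:20, Cl:1, N:1.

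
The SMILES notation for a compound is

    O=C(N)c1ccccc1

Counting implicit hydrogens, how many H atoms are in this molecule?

Walk through each heavy atom and fill implicit hydrogens from standard valence (C 4, N 3, O 2, S 2, halogen 1); for lowercase aromatic atoms, an aromatic c carries 1 H when it has two neighbours and 0 H with three, and aromatic n carries 0 H:
  atom 1: O, bond orders sum to 2 (valence 2) → 0 H
  atom 2: C, bond orders sum to 4 (valence 4) → 0 H
  atom 3: N, bond orders sum to 1 (valence 3) → 2 H
  atom 4: aromatic c, 3 neighbours → 0 H
  atom 5: aromatic c, 2 neighbours → 1 H
  atom 6: aromatic c, 2 neighbours → 1 H
  atom 7: aromatic c, 2 neighbours → 1 H
  atom 8: aromatic c, 2 neighbours → 1 H
  atom 9: aromatic c, 2 neighbours → 1 H
Total hydrogens: 7.

7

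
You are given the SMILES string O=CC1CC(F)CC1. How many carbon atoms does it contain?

6

Count every carbon token in the SMILES (each C, including those in ring-closure positions and inside branches).
Carbon count: 6.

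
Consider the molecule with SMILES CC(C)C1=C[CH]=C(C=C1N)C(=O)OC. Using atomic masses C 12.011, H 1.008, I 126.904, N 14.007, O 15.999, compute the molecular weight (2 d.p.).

193.25 g/mol

First, the molecular formula is C11H15NO2 (counting implicit H from valence).
  C: 11 × 12.011 = 132.121
  H: 15 × 1.008 = 15.120
  N: 1 × 14.007 = 14.007
  O: 2 × 15.999 = 31.998
Sum: 11×12.011 + 15×1.008 + 1×14.007 + 2×15.999 = 193.246 → 193.25 g/mol.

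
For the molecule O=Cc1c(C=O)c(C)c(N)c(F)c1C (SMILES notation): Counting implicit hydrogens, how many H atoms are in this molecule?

10

Walk through each heavy atom and fill implicit hydrogens from standard valence (C 4, N 3, O 2, S 2, halogen 1); for lowercase aromatic atoms, an aromatic c carries 1 H when it has two neighbours and 0 H with three, and aromatic n carries 0 H:
  atom 1: O, bond orders sum to 2 (valence 2) → 0 H
  atom 2: C, bond orders sum to 3 (valence 4) → 1 H
  atom 3: aromatic c, 3 neighbours → 0 H
  atom 4: aromatic c, 3 neighbours → 0 H
  atom 5: C, bond orders sum to 3 (valence 4) → 1 H
  atom 6: O, bond orders sum to 2 (valence 2) → 0 H
  atom 7: aromatic c, 3 neighbours → 0 H
  atom 8: C, bond orders sum to 1 (valence 4) → 3 H
  atom 9: aromatic c, 3 neighbours → 0 H
  atom 10: N, bond orders sum to 1 (valence 3) → 2 H
  atom 11: aromatic c, 3 neighbours → 0 H
  atom 12: F (halogen, monovalent) → 0 H
  atom 13: aromatic c, 3 neighbours → 0 H
  atom 14: C, bond orders sum to 1 (valence 4) → 3 H
Total hydrogens: 10.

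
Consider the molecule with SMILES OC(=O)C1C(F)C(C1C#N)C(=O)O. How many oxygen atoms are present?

Scan the SMILES for O atoms (remember two-letter symbols like Cl and Br are single atoms).
Oxygen count: 4.

4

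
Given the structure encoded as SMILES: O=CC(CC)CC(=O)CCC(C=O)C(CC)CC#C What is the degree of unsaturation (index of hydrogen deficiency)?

Degree of unsaturation = (number of rings) + (number of π bonds).
Ring closures in the SMILES: 0.
π bonds: 3 double bonds (each 1 DoU), 1 triple bond (each 2 DoU) → 5 DoU from unsaturation.
Total DoU = 0 + 5 = 5.

5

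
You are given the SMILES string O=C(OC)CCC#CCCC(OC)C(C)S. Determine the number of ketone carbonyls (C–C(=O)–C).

0

Scan the SMILES for the ketone motif — none present.
Groups that are present: 1 alkyne, 1 ester, 1 ether, 1 thiol.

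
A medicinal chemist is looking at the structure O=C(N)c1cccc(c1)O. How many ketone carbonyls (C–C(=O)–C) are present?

Scan the SMILES for the ketone motif — none present.
Groups that are present: 1 amide, 1 hydroxyl.

0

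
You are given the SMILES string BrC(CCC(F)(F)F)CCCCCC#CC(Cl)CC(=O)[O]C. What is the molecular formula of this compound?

Walk through each heavy atom and fill implicit hydrogens from standard valence (C 4, N 3, O 2, S 2, halogen 1):
  atom 1: Br (halogen, monovalent) → 0 H
  atom 2: C, bond orders sum to 3 (valence 4) → 1 H
  atom 3: C, bond orders sum to 2 (valence 4) → 2 H
  atom 4: C, bond orders sum to 2 (valence 4) → 2 H
  atom 5: C, bond orders sum to 4 (valence 4) → 0 H
  atom 6: F (halogen, monovalent) → 0 H
  atom 7: F (halogen, monovalent) → 0 H
  atom 8: F (halogen, monovalent) → 0 H
  atom 9: C, bond orders sum to 2 (valence 4) → 2 H
  atom 10: C, bond orders sum to 2 (valence 4) → 2 H
  atom 11: C, bond orders sum to 2 (valence 4) → 2 H
  atom 12: C, bond orders sum to 2 (valence 4) → 2 H
  atom 13: C, bond orders sum to 2 (valence 4) → 2 H
  atom 14: C, bond orders sum to 4 (valence 4) → 0 H
  atom 15: C, bond orders sum to 4 (valence 4) → 0 H
  atom 16: C, bond orders sum to 3 (valence 4) → 1 H
  atom 17: Cl (halogen, monovalent) → 0 H
  atom 18: C, bond orders sum to 2 (valence 4) → 2 H
  atom 19: C, bond orders sum to 4 (valence 4) → 0 H
  atom 20: O, bond orders sum to 2 (valence 2) → 0 H
  atom 21: O with explicit H count 0
  atom 22: C, bond orders sum to 1 (valence 4) → 3 H
Totals → C:15, H:21, Br:1, Cl:1, F:3, O:2.
In Hill order: C15H21BrClF3O2.

C15H21BrClF3O2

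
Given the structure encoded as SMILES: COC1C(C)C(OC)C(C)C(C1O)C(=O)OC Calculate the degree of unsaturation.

Degree of unsaturation = (number of rings) + (number of π bonds).
Ring closures in the SMILES: 1.
π bonds: 1 double bond (each 1 DoU) → 1 DoU from unsaturation.
Total DoU = 1 + 1 = 2.

2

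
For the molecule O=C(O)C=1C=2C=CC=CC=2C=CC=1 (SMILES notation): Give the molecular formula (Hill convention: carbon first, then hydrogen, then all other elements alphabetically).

C11H8O2

Walk through each heavy atom and fill implicit hydrogens from standard valence (C 4, N 3, O 2, S 2, halogen 1):
  atom 1: O, bond orders sum to 2 (valence 2) → 0 H
  atom 2: C, bond orders sum to 4 (valence 4) → 0 H
  atom 3: O, bond orders sum to 1 (valence 2) → 1 H
  atom 4: C, bond orders sum to 4 (valence 4) → 0 H
  atom 5: C, bond orders sum to 4 (valence 4) → 0 H
  atom 6: C, bond orders sum to 3 (valence 4) → 1 H
  atom 7: C, bond orders sum to 3 (valence 4) → 1 H
  atom 8: C, bond orders sum to 3 (valence 4) → 1 H
  atom 9: C, bond orders sum to 3 (valence 4) → 1 H
  atom 10: C, bond orders sum to 4 (valence 4) → 0 H
  atom 11: C, bond orders sum to 3 (valence 4) → 1 H
  atom 12: C, bond orders sum to 3 (valence 4) → 1 H
  atom 13: C, bond orders sum to 3 (valence 4) → 1 H
Totals → C:11, H:8, O:2.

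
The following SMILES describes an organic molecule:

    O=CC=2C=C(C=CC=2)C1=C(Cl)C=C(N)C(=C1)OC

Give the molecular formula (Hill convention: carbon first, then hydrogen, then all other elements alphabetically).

Walk through each heavy atom and fill implicit hydrogens from standard valence (C 4, N 3, O 2, S 2, halogen 1):
  atom 1: O, bond orders sum to 2 (valence 2) → 0 H
  atom 2: C, bond orders sum to 3 (valence 4) → 1 H
  atom 3: C, bond orders sum to 4 (valence 4) → 0 H
  atom 4: C, bond orders sum to 3 (valence 4) → 1 H
  atom 5: C, bond orders sum to 4 (valence 4) → 0 H
  atom 6: C, bond orders sum to 3 (valence 4) → 1 H
  atom 7: C, bond orders sum to 3 (valence 4) → 1 H
  atom 8: C, bond orders sum to 3 (valence 4) → 1 H
  atom 9: C, bond orders sum to 4 (valence 4) → 0 H
  atom 10: C, bond orders sum to 4 (valence 4) → 0 H
  atom 11: Cl (halogen, monovalent) → 0 H
  atom 12: C, bond orders sum to 3 (valence 4) → 1 H
  atom 13: C, bond orders sum to 4 (valence 4) → 0 H
  atom 14: N, bond orders sum to 1 (valence 3) → 2 H
  atom 15: C, bond orders sum to 4 (valence 4) → 0 H
  atom 16: C, bond orders sum to 3 (valence 4) → 1 H
  atom 17: O, bond orders sum to 2 (valence 2) → 0 H
  atom 18: C, bond orders sum to 1 (valence 4) → 3 H
Totals → C:14, H:12, Cl:1, N:1, O:2.
In Hill order: C14H12ClNO2.

C14H12ClNO2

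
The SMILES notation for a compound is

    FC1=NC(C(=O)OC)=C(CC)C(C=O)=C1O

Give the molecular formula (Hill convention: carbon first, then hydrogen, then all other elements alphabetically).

C10H10FNO4

Walk through each heavy atom and fill implicit hydrogens from standard valence (C 4, N 3, O 2, S 2, halogen 1):
  atom 1: F (halogen, monovalent) → 0 H
  atom 2: C, bond orders sum to 4 (valence 4) → 0 H
  atom 3: N, bond orders sum to 3 (valence 3) → 0 H
  atom 4: C, bond orders sum to 4 (valence 4) → 0 H
  atom 5: C, bond orders sum to 4 (valence 4) → 0 H
  atom 6: O, bond orders sum to 2 (valence 2) → 0 H
  atom 7: O, bond orders sum to 2 (valence 2) → 0 H
  atom 8: C, bond orders sum to 1 (valence 4) → 3 H
  atom 9: C, bond orders sum to 4 (valence 4) → 0 H
  atom 10: C, bond orders sum to 2 (valence 4) → 2 H
  atom 11: C, bond orders sum to 1 (valence 4) → 3 H
  atom 12: C, bond orders sum to 4 (valence 4) → 0 H
  atom 13: C, bond orders sum to 3 (valence 4) → 1 H
  atom 14: O, bond orders sum to 2 (valence 2) → 0 H
  atom 15: C, bond orders sum to 4 (valence 4) → 0 H
  atom 16: O, bond orders sum to 1 (valence 2) → 1 H
Totals → C:10, H:10, F:1, N:1, O:4.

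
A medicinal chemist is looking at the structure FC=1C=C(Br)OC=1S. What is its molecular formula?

C4H2BrFOS

Walk through each heavy atom and fill implicit hydrogens from standard valence (C 4, N 3, O 2, S 2, halogen 1):
  atom 1: F (halogen, monovalent) → 0 H
  atom 2: C, bond orders sum to 4 (valence 4) → 0 H
  atom 3: C, bond orders sum to 3 (valence 4) → 1 H
  atom 4: C, bond orders sum to 4 (valence 4) → 0 H
  atom 5: Br (halogen, monovalent) → 0 H
  atom 6: O, bond orders sum to 2 (valence 2) → 0 H
  atom 7: C, bond orders sum to 4 (valence 4) → 0 H
  atom 8: S, bond orders sum to 1 (valence 2) → 1 H
Totals → C:4, H:2, Br:1, F:1, O:1, S:1.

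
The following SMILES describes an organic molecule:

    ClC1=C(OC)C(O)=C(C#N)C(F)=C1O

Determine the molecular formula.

Walk through each heavy atom and fill implicit hydrogens from standard valence (C 4, N 3, O 2, S 2, halogen 1):
  atom 1: Cl (halogen, monovalent) → 0 H
  atom 2: C, bond orders sum to 4 (valence 4) → 0 H
  atom 3: C, bond orders sum to 4 (valence 4) → 0 H
  atom 4: O, bond orders sum to 2 (valence 2) → 0 H
  atom 5: C, bond orders sum to 1 (valence 4) → 3 H
  atom 6: C, bond orders sum to 4 (valence 4) → 0 H
  atom 7: O, bond orders sum to 1 (valence 2) → 1 H
  atom 8: C, bond orders sum to 4 (valence 4) → 0 H
  atom 9: C, bond orders sum to 4 (valence 4) → 0 H
  atom 10: N, bond orders sum to 3 (valence 3) → 0 H
  atom 11: C, bond orders sum to 4 (valence 4) → 0 H
  atom 12: F (halogen, monovalent) → 0 H
  atom 13: C, bond orders sum to 4 (valence 4) → 0 H
  atom 14: O, bond orders sum to 1 (valence 2) → 1 H
Totals → C:8, H:5, Cl:1, F:1, N:1, O:3.
In Hill order: C8H5ClFNO3.

C8H5ClFNO3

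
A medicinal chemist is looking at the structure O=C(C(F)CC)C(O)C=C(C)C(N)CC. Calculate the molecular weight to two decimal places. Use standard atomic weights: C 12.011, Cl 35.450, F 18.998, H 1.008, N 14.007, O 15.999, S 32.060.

217.28 g/mol

First, the molecular formula is C11H20FNO2 (counting implicit H from valence).
  C: 11 × 12.011 = 132.121
  F: 1 × 18.998 = 18.998
  H: 20 × 1.008 = 20.160
  N: 1 × 14.007 = 14.007
  O: 2 × 15.999 = 31.998
Sum: 11×12.011 + 1×18.998 + 20×1.008 + 1×14.007 + 2×15.999 = 217.284 → 217.28 g/mol.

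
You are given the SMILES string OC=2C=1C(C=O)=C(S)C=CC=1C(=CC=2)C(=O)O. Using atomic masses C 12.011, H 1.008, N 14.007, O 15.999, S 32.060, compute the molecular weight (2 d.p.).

248.25 g/mol

First, the molecular formula is C12H8O4S (counting implicit H from valence).
  C: 12 × 12.011 = 144.132
  H: 8 × 1.008 = 8.064
  O: 4 × 15.999 = 63.996
  S: 1 × 32.060 = 32.060
Sum: 12×12.011 + 8×1.008 + 4×15.999 + 1×32.060 = 248.252 → 248.25 g/mol.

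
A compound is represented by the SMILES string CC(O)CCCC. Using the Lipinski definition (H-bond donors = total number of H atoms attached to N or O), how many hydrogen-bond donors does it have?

1

Donors: find every N or O and count the H atoms it carries.
  atom 3 (O): bond orders sum to 1 → 1 H
Lipinski HBD = 1.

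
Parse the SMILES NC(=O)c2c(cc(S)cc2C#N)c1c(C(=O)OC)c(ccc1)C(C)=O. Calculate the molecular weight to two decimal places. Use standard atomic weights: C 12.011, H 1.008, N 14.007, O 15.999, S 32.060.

First, the molecular formula is C18H14N2O4S (counting implicit H from valence).
  C: 18 × 12.011 = 216.198
  H: 14 × 1.008 = 14.112
  N: 2 × 14.007 = 28.014
  O: 4 × 15.999 = 63.996
  S: 1 × 32.060 = 32.060
Sum: 18×12.011 + 14×1.008 + 2×14.007 + 4×15.999 + 1×32.060 = 354.380 → 354.38 g/mol.

354.38 g/mol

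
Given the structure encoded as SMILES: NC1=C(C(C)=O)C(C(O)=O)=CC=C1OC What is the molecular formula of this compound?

Walk through each heavy atom and fill implicit hydrogens from standard valence (C 4, N 3, O 2, S 2, halogen 1):
  atom 1: N, bond orders sum to 1 (valence 3) → 2 H
  atom 2: C, bond orders sum to 4 (valence 4) → 0 H
  atom 3: C, bond orders sum to 4 (valence 4) → 0 H
  atom 4: C, bond orders sum to 4 (valence 4) → 0 H
  atom 5: C, bond orders sum to 1 (valence 4) → 3 H
  atom 6: O, bond orders sum to 2 (valence 2) → 0 H
  atom 7: C, bond orders sum to 4 (valence 4) → 0 H
  atom 8: C, bond orders sum to 4 (valence 4) → 0 H
  atom 9: O, bond orders sum to 1 (valence 2) → 1 H
  atom 10: O, bond orders sum to 2 (valence 2) → 0 H
  atom 11: C, bond orders sum to 3 (valence 4) → 1 H
  atom 12: C, bond orders sum to 3 (valence 4) → 1 H
  atom 13: C, bond orders sum to 4 (valence 4) → 0 H
  atom 14: O, bond orders sum to 2 (valence 2) → 0 H
  atom 15: C, bond orders sum to 1 (valence 4) → 3 H
Totals → C:10, H:11, N:1, O:4.
In Hill order: C10H11NO4.

C10H11NO4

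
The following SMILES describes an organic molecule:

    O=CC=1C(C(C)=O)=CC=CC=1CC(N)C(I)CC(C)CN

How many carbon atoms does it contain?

16

Count every carbon token in the SMILES (each C, including those in ring-closure positions and inside branches).
Carbon count: 16.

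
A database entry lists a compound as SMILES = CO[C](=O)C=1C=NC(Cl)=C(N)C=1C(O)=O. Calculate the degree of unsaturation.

6

Degree of unsaturation = (number of rings) + (number of π bonds).
Ring closures in the SMILES: 1.
π bonds: 5 double bonds (each 1 DoU) → 5 DoU from unsaturation.
Total DoU = 1 + 5 = 6.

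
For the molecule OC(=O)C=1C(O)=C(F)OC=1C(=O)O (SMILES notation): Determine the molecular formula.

Walk through each heavy atom and fill implicit hydrogens from standard valence (C 4, N 3, O 2, S 2, halogen 1):
  atom 1: O, bond orders sum to 1 (valence 2) → 1 H
  atom 2: C, bond orders sum to 4 (valence 4) → 0 H
  atom 3: O, bond orders sum to 2 (valence 2) → 0 H
  atom 4: C, bond orders sum to 4 (valence 4) → 0 H
  atom 5: C, bond orders sum to 4 (valence 4) → 0 H
  atom 6: O, bond orders sum to 1 (valence 2) → 1 H
  atom 7: C, bond orders sum to 4 (valence 4) → 0 H
  atom 8: F (halogen, monovalent) → 0 H
  atom 9: O, bond orders sum to 2 (valence 2) → 0 H
  atom 10: C, bond orders sum to 4 (valence 4) → 0 H
  atom 11: C, bond orders sum to 4 (valence 4) → 0 H
  atom 12: O, bond orders sum to 2 (valence 2) → 0 H
  atom 13: O, bond orders sum to 1 (valence 2) → 1 H
Totals → C:6, H:3, F:1, O:6.

C6H3FO6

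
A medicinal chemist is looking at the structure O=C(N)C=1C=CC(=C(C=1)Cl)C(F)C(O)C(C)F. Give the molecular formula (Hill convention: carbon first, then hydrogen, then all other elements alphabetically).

Walk through each heavy atom and fill implicit hydrogens from standard valence (C 4, N 3, O 2, S 2, halogen 1):
  atom 1: O, bond orders sum to 2 (valence 2) → 0 H
  atom 2: C, bond orders sum to 4 (valence 4) → 0 H
  atom 3: N, bond orders sum to 1 (valence 3) → 2 H
  atom 4: C, bond orders sum to 4 (valence 4) → 0 H
  atom 5: C, bond orders sum to 3 (valence 4) → 1 H
  atom 6: C, bond orders sum to 3 (valence 4) → 1 H
  atom 7: C, bond orders sum to 4 (valence 4) → 0 H
  atom 8: C, bond orders sum to 4 (valence 4) → 0 H
  atom 9: C, bond orders sum to 3 (valence 4) → 1 H
  atom 10: Cl (halogen, monovalent) → 0 H
  atom 11: C, bond orders sum to 3 (valence 4) → 1 H
  atom 12: F (halogen, monovalent) → 0 H
  atom 13: C, bond orders sum to 3 (valence 4) → 1 H
  atom 14: O, bond orders sum to 1 (valence 2) → 1 H
  atom 15: C, bond orders sum to 3 (valence 4) → 1 H
  atom 16: C, bond orders sum to 1 (valence 4) → 3 H
  atom 17: F (halogen, monovalent) → 0 H
Totals → C:11, H:12, Cl:1, F:2, N:1, O:2.
In Hill order: C11H12ClF2NO2.

C11H12ClF2NO2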